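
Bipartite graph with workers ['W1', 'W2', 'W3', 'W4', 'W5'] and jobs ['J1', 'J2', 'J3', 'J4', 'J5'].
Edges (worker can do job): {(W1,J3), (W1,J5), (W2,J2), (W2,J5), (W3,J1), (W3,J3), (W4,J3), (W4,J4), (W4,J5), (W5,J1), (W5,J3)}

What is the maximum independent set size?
Maximum independent set = 5

By König's theorem:
- Min vertex cover = Max matching = 5
- Max independent set = Total vertices - Min vertex cover
- Max independent set = 10 - 5 = 5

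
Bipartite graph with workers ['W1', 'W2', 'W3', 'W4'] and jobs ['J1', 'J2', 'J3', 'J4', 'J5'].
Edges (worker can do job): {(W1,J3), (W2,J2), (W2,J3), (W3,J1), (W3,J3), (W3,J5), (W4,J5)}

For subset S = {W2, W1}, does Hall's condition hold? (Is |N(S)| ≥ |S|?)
Yes: |N(S)| = 2, |S| = 2

Subset S = {W2, W1}
Neighbors N(S) = {J2, J3}

|N(S)| = 2, |S| = 2
Hall's condition: |N(S)| ≥ |S| is satisfied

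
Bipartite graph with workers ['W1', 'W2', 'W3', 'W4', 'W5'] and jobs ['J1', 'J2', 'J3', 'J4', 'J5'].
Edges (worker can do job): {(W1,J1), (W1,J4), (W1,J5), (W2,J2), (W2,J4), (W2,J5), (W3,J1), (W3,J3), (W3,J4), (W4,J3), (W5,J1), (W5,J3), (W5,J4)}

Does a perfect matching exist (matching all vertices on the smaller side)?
Yes, perfect matching exists (size 5)

Perfect matching: {(W1,J5), (W2,J2), (W3,J4), (W4,J3), (W5,J1)}
All 5 vertices on the smaller side are matched.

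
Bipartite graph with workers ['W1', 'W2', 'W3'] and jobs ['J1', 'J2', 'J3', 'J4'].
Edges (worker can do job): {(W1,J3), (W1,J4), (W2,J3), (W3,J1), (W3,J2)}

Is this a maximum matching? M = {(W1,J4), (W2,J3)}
No, size 2 is not maximum

Proposed matching has size 2.
Maximum matching size for this graph: 3.

This is NOT maximum - can be improved to size 3.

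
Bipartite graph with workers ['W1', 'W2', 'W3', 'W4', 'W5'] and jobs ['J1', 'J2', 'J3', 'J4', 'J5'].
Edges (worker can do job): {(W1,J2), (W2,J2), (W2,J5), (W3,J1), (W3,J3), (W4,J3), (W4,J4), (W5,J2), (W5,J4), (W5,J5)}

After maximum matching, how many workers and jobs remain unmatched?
Unmatched: 0 workers, 0 jobs

Maximum matching size: 5
Workers: 5 total, 5 matched, 0 unmatched
Jobs: 5 total, 5 matched, 0 unmatched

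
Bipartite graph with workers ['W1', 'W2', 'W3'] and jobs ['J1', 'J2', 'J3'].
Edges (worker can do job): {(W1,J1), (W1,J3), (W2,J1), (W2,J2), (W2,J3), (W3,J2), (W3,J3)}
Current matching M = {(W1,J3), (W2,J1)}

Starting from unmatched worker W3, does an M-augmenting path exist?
Yes: W3 → J2

An M-augmenting path alternates non-matching / matching edges, starting and ending at unmatched vertices.
Path: W3 → J2
(J2 is unmatched in M, so the path is augmenting.)
Flipping edges along this path would increase |M| from 2 to 3.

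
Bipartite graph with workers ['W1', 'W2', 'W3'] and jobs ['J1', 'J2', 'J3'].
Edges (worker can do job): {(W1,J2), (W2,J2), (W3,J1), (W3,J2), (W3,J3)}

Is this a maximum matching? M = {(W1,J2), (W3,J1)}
Yes, size 2 is maximum

Proposed matching has size 2.
Maximum matching size for this graph: 2.

This is a maximum matching.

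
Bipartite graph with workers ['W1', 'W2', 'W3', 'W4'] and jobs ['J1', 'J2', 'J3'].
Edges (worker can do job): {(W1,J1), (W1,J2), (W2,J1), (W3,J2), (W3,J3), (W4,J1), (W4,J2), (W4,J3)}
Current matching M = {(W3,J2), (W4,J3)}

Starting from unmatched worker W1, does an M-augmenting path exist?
Yes: W1 → J1

An M-augmenting path alternates non-matching / matching edges, starting and ending at unmatched vertices.
Path: W1 → J1
(J1 is unmatched in M, so the path is augmenting.)
Flipping edges along this path would increase |M| from 2 to 3.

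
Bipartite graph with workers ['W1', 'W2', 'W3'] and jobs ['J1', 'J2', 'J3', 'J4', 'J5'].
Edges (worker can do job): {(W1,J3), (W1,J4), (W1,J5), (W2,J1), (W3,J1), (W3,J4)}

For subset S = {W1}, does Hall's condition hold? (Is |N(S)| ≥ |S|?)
Yes: |N(S)| = 3, |S| = 1

Subset S = {W1}
Neighbors N(S) = {J3, J4, J5}

|N(S)| = 3, |S| = 1
Hall's condition: |N(S)| ≥ |S| is satisfied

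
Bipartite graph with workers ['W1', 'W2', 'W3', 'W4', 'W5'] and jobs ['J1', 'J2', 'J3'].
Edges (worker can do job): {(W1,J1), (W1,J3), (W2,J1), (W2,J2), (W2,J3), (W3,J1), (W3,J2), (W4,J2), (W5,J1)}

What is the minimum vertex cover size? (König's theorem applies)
Minimum vertex cover size = 3

By König's theorem: in bipartite graphs,
min vertex cover = max matching = 3

Maximum matching has size 3, so minimum vertex cover also has size 3.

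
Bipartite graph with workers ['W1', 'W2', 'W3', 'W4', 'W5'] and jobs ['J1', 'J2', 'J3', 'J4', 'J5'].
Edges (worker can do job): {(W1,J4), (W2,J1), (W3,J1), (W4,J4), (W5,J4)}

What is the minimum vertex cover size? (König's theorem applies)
Minimum vertex cover size = 2

By König's theorem: in bipartite graphs,
min vertex cover = max matching = 2

Maximum matching has size 2, so minimum vertex cover also has size 2.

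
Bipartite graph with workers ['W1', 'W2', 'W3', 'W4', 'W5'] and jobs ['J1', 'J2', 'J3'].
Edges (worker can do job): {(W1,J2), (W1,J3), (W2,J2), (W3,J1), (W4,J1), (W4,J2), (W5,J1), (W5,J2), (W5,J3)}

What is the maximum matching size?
Maximum matching size = 3

Maximum matching: {(W3,J1), (W4,J2), (W5,J3)}
Size: 3

This assigns 3 workers to 3 distinct jobs.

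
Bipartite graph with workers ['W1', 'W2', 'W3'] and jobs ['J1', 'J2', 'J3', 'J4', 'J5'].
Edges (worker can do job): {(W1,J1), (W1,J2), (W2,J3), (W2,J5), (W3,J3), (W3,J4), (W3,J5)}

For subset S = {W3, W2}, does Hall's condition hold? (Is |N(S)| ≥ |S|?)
Yes: |N(S)| = 3, |S| = 2

Subset S = {W3, W2}
Neighbors N(S) = {J3, J4, J5}

|N(S)| = 3, |S| = 2
Hall's condition: |N(S)| ≥ |S| is satisfied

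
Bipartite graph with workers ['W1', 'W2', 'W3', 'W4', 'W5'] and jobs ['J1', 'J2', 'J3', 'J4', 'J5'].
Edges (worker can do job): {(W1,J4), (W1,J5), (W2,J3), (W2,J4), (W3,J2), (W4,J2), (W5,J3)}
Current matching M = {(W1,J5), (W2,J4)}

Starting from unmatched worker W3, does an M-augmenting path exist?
Yes: W3 → J2

An M-augmenting path alternates non-matching / matching edges, starting and ending at unmatched vertices.
Path: W3 → J2
(J2 is unmatched in M, so the path is augmenting.)
Flipping edges along this path would increase |M| from 2 to 3.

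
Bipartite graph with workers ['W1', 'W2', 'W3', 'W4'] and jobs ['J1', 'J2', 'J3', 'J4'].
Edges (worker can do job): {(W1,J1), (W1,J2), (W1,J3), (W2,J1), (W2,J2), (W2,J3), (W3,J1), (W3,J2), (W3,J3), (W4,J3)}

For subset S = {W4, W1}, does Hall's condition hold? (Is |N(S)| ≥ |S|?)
Yes: |N(S)| = 3, |S| = 2

Subset S = {W4, W1}
Neighbors N(S) = {J1, J2, J3}

|N(S)| = 3, |S| = 2
Hall's condition: |N(S)| ≥ |S| is satisfied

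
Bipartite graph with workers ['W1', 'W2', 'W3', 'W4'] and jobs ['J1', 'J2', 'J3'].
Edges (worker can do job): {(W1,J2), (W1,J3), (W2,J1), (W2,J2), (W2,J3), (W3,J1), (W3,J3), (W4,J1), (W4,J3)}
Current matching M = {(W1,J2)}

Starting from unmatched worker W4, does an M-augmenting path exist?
Yes: W4 → J3

An M-augmenting path alternates non-matching / matching edges, starting and ending at unmatched vertices.
Path: W4 → J3
(J3 is unmatched in M, so the path is augmenting.)
Flipping edges along this path would increase |M| from 1 to 2.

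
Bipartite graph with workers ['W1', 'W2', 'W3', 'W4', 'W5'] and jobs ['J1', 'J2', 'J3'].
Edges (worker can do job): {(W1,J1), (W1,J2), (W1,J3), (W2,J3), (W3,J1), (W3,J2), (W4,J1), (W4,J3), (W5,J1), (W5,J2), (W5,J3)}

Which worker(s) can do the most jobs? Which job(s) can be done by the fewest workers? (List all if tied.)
Most versatile: W1, W5 (3 jobs); Least covered: J2 (3 workers)

Worker degrees (jobs they can do): W1:3, W2:1, W3:2, W4:2, W5:3
Job degrees (workers who can do it): J1:4, J2:3, J3:4

Maximum worker degree is 3, achieved by: W1, W5
Minimum job degree is 3, achieved by: J2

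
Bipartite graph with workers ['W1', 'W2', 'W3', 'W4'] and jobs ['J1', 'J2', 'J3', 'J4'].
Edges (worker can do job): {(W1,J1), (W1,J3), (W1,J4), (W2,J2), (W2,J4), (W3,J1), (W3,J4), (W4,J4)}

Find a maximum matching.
Matching: {(W1,J3), (W2,J2), (W3,J1), (W4,J4)}

Maximum matching (size 4):
  W1 → J3
  W2 → J2
  W3 → J1
  W4 → J4

Each worker is assigned to at most one job, and each job to at most one worker.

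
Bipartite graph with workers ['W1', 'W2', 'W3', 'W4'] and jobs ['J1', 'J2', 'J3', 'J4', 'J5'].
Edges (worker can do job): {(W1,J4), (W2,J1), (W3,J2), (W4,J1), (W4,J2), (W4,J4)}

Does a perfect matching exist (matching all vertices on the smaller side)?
No, maximum matching has size 3 < 4

Maximum matching has size 3, need 4 for perfect matching.
Unmatched workers: ['W1']
Unmatched jobs: ['J3', 'J5']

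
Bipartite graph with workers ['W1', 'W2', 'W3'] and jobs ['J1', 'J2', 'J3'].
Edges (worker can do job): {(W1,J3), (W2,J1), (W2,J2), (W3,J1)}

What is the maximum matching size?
Maximum matching size = 3

Maximum matching: {(W1,J3), (W2,J2), (W3,J1)}
Size: 3

This assigns 3 workers to 3 distinct jobs.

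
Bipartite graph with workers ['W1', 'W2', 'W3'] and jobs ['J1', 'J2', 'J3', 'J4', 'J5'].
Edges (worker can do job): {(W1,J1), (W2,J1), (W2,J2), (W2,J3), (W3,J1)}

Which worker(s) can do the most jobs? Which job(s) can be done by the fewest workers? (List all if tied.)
Most versatile: W2 (3 jobs); Least covered: J4, J5 (0 workers)

Worker degrees (jobs they can do): W1:1, W2:3, W3:1
Job degrees (workers who can do it): J1:3, J2:1, J3:1, J4:0, J5:0

Maximum worker degree is 3, achieved by: W2
Minimum job degree is 0, achieved by: J4, J5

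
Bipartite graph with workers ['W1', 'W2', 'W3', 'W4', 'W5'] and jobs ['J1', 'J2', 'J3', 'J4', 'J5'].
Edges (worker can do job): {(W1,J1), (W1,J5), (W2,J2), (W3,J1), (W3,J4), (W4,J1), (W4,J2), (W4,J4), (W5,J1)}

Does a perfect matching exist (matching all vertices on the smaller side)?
No, maximum matching has size 4 < 5

Maximum matching has size 4, need 5 for perfect matching.
Unmatched workers: ['W2']
Unmatched jobs: ['J3']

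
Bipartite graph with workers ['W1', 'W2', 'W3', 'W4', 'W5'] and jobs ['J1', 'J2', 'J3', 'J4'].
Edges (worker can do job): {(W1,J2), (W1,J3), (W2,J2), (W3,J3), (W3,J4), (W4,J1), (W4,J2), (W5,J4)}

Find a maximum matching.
Matching: {(W1,J3), (W2,J2), (W3,J4), (W4,J1)}

Maximum matching (size 4):
  W1 → J3
  W2 → J2
  W3 → J4
  W4 → J1

Each worker is assigned to at most one job, and each job to at most one worker.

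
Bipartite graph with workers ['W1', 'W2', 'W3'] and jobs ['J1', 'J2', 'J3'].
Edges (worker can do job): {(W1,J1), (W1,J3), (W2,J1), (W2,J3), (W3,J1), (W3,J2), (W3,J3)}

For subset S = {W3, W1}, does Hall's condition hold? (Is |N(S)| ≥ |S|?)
Yes: |N(S)| = 3, |S| = 2

Subset S = {W3, W1}
Neighbors N(S) = {J1, J2, J3}

|N(S)| = 3, |S| = 2
Hall's condition: |N(S)| ≥ |S| is satisfied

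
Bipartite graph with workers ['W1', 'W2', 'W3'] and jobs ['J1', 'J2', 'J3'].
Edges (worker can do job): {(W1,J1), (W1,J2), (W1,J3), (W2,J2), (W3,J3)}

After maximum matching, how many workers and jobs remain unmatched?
Unmatched: 0 workers, 0 jobs

Maximum matching size: 3
Workers: 3 total, 3 matched, 0 unmatched
Jobs: 3 total, 3 matched, 0 unmatched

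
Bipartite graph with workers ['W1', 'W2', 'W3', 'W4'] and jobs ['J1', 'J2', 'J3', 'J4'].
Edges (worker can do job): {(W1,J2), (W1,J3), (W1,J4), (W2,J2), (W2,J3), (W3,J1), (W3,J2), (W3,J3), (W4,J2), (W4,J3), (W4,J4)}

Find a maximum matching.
Matching: {(W1,J4), (W2,J2), (W3,J1), (W4,J3)}

Maximum matching (size 4):
  W1 → J4
  W2 → J2
  W3 → J1
  W4 → J3

Each worker is assigned to at most one job, and each job to at most one worker.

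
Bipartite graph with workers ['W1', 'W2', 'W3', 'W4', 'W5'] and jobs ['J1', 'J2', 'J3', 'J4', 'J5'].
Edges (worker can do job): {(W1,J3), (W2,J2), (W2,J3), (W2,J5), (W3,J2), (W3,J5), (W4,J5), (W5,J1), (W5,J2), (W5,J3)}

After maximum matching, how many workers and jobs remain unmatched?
Unmatched: 1 workers, 1 jobs

Maximum matching size: 4
Workers: 5 total, 4 matched, 1 unmatched
Jobs: 5 total, 4 matched, 1 unmatched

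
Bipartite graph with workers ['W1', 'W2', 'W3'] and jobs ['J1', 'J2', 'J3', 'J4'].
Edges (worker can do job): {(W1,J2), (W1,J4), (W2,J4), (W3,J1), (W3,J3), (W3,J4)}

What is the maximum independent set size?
Maximum independent set = 4

By König's theorem:
- Min vertex cover = Max matching = 3
- Max independent set = Total vertices - Min vertex cover
- Max independent set = 7 - 3 = 4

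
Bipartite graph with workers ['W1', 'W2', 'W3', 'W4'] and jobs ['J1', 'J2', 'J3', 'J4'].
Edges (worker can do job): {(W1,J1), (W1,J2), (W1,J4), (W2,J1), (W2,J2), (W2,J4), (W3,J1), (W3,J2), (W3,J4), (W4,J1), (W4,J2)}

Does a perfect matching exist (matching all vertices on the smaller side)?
No, maximum matching has size 3 < 4

Maximum matching has size 3, need 4 for perfect matching.
Unmatched workers: ['W2']
Unmatched jobs: ['J3']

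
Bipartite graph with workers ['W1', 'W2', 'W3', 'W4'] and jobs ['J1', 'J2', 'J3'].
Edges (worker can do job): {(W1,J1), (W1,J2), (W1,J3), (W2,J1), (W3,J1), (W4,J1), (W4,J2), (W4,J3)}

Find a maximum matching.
Matching: {(W1,J2), (W3,J1), (W4,J3)}

Maximum matching (size 3):
  W1 → J2
  W3 → J1
  W4 → J3

Each worker is assigned to at most one job, and each job to at most one worker.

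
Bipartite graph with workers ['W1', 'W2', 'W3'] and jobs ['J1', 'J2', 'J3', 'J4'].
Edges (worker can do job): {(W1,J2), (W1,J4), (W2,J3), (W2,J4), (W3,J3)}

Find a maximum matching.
Matching: {(W1,J2), (W2,J4), (W3,J3)}

Maximum matching (size 3):
  W1 → J2
  W2 → J4
  W3 → J3

Each worker is assigned to at most one job, and each job to at most one worker.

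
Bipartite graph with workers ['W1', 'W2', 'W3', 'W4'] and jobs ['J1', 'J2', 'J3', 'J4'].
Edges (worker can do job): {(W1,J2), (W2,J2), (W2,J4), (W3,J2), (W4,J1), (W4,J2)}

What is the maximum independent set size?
Maximum independent set = 5

By König's theorem:
- Min vertex cover = Max matching = 3
- Max independent set = Total vertices - Min vertex cover
- Max independent set = 8 - 3 = 5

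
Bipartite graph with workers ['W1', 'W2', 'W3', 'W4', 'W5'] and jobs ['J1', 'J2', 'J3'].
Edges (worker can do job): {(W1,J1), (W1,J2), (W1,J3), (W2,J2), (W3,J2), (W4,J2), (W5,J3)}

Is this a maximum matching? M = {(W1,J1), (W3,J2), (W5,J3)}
Yes, size 3 is maximum

Proposed matching has size 3.
Maximum matching size for this graph: 3.

This is a maximum matching.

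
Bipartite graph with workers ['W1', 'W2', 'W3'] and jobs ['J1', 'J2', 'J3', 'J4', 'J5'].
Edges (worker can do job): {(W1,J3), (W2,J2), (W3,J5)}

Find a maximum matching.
Matching: {(W1,J3), (W2,J2), (W3,J5)}

Maximum matching (size 3):
  W1 → J3
  W2 → J2
  W3 → J5

Each worker is assigned to at most one job, and each job to at most one worker.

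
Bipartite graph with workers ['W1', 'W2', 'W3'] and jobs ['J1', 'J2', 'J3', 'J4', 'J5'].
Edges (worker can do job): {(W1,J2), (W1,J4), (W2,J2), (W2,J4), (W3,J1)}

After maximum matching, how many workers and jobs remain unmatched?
Unmatched: 0 workers, 2 jobs

Maximum matching size: 3
Workers: 3 total, 3 matched, 0 unmatched
Jobs: 5 total, 3 matched, 2 unmatched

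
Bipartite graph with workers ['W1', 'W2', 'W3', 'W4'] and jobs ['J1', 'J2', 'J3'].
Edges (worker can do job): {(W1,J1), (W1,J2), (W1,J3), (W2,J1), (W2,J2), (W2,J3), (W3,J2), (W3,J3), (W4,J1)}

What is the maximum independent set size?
Maximum independent set = 4

By König's theorem:
- Min vertex cover = Max matching = 3
- Max independent set = Total vertices - Min vertex cover
- Max independent set = 7 - 3 = 4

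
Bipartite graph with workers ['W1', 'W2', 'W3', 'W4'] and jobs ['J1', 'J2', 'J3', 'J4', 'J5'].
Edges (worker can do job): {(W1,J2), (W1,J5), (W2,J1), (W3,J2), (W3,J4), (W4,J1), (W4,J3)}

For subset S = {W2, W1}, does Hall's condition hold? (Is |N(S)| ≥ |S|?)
Yes: |N(S)| = 3, |S| = 2

Subset S = {W2, W1}
Neighbors N(S) = {J1, J2, J5}

|N(S)| = 3, |S| = 2
Hall's condition: |N(S)| ≥ |S| is satisfied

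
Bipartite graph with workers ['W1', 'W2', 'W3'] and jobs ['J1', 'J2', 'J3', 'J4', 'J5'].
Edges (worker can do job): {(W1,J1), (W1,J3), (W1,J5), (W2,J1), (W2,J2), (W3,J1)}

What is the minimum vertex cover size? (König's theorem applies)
Minimum vertex cover size = 3

By König's theorem: in bipartite graphs,
min vertex cover = max matching = 3

Maximum matching has size 3, so minimum vertex cover also has size 3.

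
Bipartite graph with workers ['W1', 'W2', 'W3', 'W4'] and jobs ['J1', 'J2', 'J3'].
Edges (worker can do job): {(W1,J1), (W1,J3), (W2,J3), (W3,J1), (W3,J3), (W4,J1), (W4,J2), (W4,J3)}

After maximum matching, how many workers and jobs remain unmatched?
Unmatched: 1 workers, 0 jobs

Maximum matching size: 3
Workers: 4 total, 3 matched, 1 unmatched
Jobs: 3 total, 3 matched, 0 unmatched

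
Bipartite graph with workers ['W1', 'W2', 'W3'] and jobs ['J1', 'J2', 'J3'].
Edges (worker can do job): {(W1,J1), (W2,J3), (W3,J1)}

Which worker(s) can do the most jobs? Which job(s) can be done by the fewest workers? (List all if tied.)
Most versatile: W1, W2, W3 (1 jobs); Least covered: J2 (0 workers)

Worker degrees (jobs they can do): W1:1, W2:1, W3:1
Job degrees (workers who can do it): J1:2, J2:0, J3:1

Maximum worker degree is 1, achieved by: W1, W2, W3
Minimum job degree is 0, achieved by: J2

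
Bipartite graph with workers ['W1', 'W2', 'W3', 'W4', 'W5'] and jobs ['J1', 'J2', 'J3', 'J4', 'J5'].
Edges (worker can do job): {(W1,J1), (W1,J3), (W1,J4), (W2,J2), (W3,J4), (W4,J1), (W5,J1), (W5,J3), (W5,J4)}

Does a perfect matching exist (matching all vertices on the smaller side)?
No, maximum matching has size 4 < 5

Maximum matching has size 4, need 5 for perfect matching.
Unmatched workers: ['W1']
Unmatched jobs: ['J5']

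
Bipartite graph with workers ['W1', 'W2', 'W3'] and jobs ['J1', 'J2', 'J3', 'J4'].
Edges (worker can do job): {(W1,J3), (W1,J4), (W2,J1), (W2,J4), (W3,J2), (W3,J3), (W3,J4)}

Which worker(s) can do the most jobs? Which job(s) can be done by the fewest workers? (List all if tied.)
Most versatile: W3 (3 jobs); Least covered: J1, J2 (1 workers)

Worker degrees (jobs they can do): W1:2, W2:2, W3:3
Job degrees (workers who can do it): J1:1, J2:1, J3:2, J4:3

Maximum worker degree is 3, achieved by: W3
Minimum job degree is 1, achieved by: J1, J2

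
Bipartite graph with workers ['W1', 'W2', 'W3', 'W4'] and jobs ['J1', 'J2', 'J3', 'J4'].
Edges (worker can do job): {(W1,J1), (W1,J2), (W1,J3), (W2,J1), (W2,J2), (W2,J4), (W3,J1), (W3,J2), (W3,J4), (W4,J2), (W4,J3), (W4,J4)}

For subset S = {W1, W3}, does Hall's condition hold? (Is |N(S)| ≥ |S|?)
Yes: |N(S)| = 4, |S| = 2

Subset S = {W1, W3}
Neighbors N(S) = {J1, J2, J3, J4}

|N(S)| = 4, |S| = 2
Hall's condition: |N(S)| ≥ |S| is satisfied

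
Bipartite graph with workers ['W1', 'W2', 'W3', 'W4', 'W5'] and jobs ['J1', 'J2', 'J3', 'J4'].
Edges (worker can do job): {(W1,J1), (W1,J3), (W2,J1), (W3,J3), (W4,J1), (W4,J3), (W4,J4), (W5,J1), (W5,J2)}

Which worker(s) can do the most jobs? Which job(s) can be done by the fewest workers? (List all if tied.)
Most versatile: W4 (3 jobs); Least covered: J2, J4 (1 workers)

Worker degrees (jobs they can do): W1:2, W2:1, W3:1, W4:3, W5:2
Job degrees (workers who can do it): J1:4, J2:1, J3:3, J4:1

Maximum worker degree is 3, achieved by: W4
Minimum job degree is 1, achieved by: J2, J4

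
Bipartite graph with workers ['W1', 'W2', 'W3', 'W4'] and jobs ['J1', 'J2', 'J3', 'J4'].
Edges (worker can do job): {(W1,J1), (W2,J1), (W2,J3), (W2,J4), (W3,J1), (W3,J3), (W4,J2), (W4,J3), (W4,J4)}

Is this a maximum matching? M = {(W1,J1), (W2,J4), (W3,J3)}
No, size 3 is not maximum

Proposed matching has size 3.
Maximum matching size for this graph: 4.

This is NOT maximum - can be improved to size 4.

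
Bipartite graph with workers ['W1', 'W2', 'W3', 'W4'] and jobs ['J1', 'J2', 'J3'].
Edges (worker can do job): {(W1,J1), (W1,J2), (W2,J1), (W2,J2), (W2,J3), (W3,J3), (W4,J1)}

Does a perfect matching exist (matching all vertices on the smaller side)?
Yes, perfect matching exists (size 3)

Perfect matching: {(W1,J2), (W3,J3), (W4,J1)}
All 3 vertices on the smaller side are matched.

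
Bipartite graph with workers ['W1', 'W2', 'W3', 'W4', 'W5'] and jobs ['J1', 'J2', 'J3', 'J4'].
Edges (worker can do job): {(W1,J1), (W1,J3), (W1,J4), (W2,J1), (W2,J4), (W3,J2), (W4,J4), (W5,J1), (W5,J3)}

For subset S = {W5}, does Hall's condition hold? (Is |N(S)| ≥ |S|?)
Yes: |N(S)| = 2, |S| = 1

Subset S = {W5}
Neighbors N(S) = {J1, J3}

|N(S)| = 2, |S| = 1
Hall's condition: |N(S)| ≥ |S| is satisfied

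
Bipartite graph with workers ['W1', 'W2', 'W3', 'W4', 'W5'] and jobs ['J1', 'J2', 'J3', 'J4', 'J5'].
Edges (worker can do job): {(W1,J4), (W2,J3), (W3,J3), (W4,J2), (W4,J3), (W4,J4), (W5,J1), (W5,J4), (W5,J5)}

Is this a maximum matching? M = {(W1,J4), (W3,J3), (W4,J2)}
No, size 3 is not maximum

Proposed matching has size 3.
Maximum matching size for this graph: 4.

This is NOT maximum - can be improved to size 4.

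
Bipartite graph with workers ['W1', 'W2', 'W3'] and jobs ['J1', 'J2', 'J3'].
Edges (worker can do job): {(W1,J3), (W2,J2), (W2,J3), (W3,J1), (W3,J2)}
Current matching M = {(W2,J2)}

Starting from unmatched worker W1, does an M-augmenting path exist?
Yes: W1 → J3

An M-augmenting path alternates non-matching / matching edges, starting and ending at unmatched vertices.
Path: W1 → J3
(J3 is unmatched in M, so the path is augmenting.)
Flipping edges along this path would increase |M| from 1 to 2.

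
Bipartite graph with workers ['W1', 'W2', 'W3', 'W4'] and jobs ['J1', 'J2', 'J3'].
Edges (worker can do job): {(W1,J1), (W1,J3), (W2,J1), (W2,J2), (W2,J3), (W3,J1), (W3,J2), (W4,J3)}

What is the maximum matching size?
Maximum matching size = 3

Maximum matching: {(W1,J1), (W3,J2), (W4,J3)}
Size: 3

This assigns 3 workers to 3 distinct jobs.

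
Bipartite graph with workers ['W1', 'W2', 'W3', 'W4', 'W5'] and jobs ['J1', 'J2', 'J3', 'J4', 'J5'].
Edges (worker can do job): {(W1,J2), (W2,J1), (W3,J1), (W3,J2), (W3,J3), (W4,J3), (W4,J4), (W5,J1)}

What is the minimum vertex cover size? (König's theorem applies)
Minimum vertex cover size = 4

By König's theorem: in bipartite graphs,
min vertex cover = max matching = 4

Maximum matching has size 4, so minimum vertex cover also has size 4.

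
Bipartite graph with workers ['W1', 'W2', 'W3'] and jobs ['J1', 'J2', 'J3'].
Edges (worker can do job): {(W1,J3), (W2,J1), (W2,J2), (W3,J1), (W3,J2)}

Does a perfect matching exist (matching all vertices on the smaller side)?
Yes, perfect matching exists (size 3)

Perfect matching: {(W1,J3), (W2,J2), (W3,J1)}
All 3 vertices on the smaller side are matched.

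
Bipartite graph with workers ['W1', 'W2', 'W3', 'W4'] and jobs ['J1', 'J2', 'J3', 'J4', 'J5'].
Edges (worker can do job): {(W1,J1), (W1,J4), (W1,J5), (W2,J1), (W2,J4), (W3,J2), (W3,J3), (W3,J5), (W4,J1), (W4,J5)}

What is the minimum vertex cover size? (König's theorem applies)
Minimum vertex cover size = 4

By König's theorem: in bipartite graphs,
min vertex cover = max matching = 4

Maximum matching has size 4, so minimum vertex cover also has size 4.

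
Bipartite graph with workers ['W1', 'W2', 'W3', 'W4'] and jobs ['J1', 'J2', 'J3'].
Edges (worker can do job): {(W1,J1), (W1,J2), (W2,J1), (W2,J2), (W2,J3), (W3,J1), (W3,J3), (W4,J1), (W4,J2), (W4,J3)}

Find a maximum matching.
Matching: {(W1,J2), (W3,J3), (W4,J1)}

Maximum matching (size 3):
  W1 → J2
  W3 → J3
  W4 → J1

Each worker is assigned to at most one job, and each job to at most one worker.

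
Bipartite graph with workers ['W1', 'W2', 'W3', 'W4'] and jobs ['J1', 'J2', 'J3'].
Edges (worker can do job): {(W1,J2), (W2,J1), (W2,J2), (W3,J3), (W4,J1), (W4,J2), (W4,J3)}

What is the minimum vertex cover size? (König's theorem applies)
Minimum vertex cover size = 3

By König's theorem: in bipartite graphs,
min vertex cover = max matching = 3

Maximum matching has size 3, so minimum vertex cover also has size 3.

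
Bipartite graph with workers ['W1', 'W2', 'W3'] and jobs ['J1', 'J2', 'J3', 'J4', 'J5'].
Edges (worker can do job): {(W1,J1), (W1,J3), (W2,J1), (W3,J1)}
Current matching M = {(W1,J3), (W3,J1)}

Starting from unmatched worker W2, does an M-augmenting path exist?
No augmenting path from W2

Alternating search from W2 reaches jobs: {J1}.
Every reachable job is already matched in M, and following those matched edges back to workers exposes no further unvisited jobs.
No M-augmenting path from W2 exists.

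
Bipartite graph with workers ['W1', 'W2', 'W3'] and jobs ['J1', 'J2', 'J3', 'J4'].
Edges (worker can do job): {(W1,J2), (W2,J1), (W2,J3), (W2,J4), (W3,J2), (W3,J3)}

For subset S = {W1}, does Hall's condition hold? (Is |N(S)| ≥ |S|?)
Yes: |N(S)| = 1, |S| = 1

Subset S = {W1}
Neighbors N(S) = {J2}

|N(S)| = 1, |S| = 1
Hall's condition: |N(S)| ≥ |S| is satisfied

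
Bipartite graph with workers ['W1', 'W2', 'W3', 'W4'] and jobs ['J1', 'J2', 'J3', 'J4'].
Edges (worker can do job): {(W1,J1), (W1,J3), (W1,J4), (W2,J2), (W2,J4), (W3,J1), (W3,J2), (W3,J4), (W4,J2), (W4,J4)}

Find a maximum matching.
Matching: {(W1,J3), (W2,J2), (W3,J1), (W4,J4)}

Maximum matching (size 4):
  W1 → J3
  W2 → J2
  W3 → J1
  W4 → J4

Each worker is assigned to at most one job, and each job to at most one worker.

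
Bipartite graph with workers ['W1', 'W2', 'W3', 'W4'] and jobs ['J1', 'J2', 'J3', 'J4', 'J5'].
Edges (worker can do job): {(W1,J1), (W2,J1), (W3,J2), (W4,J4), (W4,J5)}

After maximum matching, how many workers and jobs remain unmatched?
Unmatched: 1 workers, 2 jobs

Maximum matching size: 3
Workers: 4 total, 3 matched, 1 unmatched
Jobs: 5 total, 3 matched, 2 unmatched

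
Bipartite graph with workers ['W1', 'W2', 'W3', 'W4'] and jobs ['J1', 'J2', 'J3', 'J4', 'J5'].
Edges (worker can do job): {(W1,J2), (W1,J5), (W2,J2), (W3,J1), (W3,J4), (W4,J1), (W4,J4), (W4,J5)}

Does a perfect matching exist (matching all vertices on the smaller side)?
Yes, perfect matching exists (size 4)

Perfect matching: {(W1,J5), (W2,J2), (W3,J1), (W4,J4)}
All 4 vertices on the smaller side are matched.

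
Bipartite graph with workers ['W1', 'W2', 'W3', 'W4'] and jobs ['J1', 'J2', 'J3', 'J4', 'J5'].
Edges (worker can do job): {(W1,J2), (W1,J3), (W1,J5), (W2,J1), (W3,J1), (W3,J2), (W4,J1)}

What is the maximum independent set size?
Maximum independent set = 6

By König's theorem:
- Min vertex cover = Max matching = 3
- Max independent set = Total vertices - Min vertex cover
- Max independent set = 9 - 3 = 6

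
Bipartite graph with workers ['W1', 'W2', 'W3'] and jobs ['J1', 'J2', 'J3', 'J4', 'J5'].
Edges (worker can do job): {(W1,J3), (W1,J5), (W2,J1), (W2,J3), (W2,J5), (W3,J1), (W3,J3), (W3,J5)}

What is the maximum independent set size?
Maximum independent set = 5

By König's theorem:
- Min vertex cover = Max matching = 3
- Max independent set = Total vertices - Min vertex cover
- Max independent set = 8 - 3 = 5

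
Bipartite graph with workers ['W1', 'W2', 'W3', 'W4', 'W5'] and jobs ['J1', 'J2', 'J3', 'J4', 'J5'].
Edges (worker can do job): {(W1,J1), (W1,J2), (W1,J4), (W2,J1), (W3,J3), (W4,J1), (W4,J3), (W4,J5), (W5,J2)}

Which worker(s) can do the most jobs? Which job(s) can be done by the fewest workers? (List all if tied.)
Most versatile: W1, W4 (3 jobs); Least covered: J4, J5 (1 workers)

Worker degrees (jobs they can do): W1:3, W2:1, W3:1, W4:3, W5:1
Job degrees (workers who can do it): J1:3, J2:2, J3:2, J4:1, J5:1

Maximum worker degree is 3, achieved by: W1, W4
Minimum job degree is 1, achieved by: J4, J5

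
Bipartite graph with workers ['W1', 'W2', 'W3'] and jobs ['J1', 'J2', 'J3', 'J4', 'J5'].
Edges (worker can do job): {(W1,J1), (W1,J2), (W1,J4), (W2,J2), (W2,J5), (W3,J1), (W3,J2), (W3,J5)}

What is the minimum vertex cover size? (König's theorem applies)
Minimum vertex cover size = 3

By König's theorem: in bipartite graphs,
min vertex cover = max matching = 3

Maximum matching has size 3, so minimum vertex cover also has size 3.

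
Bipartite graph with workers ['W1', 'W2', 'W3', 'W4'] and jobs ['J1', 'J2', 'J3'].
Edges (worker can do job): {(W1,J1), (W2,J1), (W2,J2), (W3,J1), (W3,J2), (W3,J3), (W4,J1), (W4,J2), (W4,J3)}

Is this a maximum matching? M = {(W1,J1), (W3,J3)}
No, size 2 is not maximum

Proposed matching has size 2.
Maximum matching size for this graph: 3.

This is NOT maximum - can be improved to size 3.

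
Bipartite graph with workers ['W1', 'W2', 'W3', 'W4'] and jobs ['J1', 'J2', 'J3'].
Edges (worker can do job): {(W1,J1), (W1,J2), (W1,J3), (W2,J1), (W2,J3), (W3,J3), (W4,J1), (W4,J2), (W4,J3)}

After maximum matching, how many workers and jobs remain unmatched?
Unmatched: 1 workers, 0 jobs

Maximum matching size: 3
Workers: 4 total, 3 matched, 1 unmatched
Jobs: 3 total, 3 matched, 0 unmatched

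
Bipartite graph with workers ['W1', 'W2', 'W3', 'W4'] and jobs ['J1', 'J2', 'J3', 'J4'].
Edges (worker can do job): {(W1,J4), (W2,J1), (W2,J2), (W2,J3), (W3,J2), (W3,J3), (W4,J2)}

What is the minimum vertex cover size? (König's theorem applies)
Minimum vertex cover size = 4

By König's theorem: in bipartite graphs,
min vertex cover = max matching = 4

Maximum matching has size 4, so minimum vertex cover also has size 4.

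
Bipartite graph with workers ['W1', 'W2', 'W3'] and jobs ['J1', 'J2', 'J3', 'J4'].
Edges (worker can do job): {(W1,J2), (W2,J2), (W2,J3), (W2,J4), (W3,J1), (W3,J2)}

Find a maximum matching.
Matching: {(W1,J2), (W2,J3), (W3,J1)}

Maximum matching (size 3):
  W1 → J2
  W2 → J3
  W3 → J1

Each worker is assigned to at most one job, and each job to at most one worker.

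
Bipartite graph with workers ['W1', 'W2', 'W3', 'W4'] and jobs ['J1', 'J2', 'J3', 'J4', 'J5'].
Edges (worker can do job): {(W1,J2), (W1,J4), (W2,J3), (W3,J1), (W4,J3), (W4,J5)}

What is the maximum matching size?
Maximum matching size = 4

Maximum matching: {(W1,J4), (W2,J3), (W3,J1), (W4,J5)}
Size: 4

This assigns 4 workers to 4 distinct jobs.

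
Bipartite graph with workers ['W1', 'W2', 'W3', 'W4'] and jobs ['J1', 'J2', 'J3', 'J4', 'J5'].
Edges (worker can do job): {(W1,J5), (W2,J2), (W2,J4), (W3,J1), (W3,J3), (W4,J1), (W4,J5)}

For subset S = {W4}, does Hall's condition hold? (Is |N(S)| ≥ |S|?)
Yes: |N(S)| = 2, |S| = 1

Subset S = {W4}
Neighbors N(S) = {J1, J5}

|N(S)| = 2, |S| = 1
Hall's condition: |N(S)| ≥ |S| is satisfied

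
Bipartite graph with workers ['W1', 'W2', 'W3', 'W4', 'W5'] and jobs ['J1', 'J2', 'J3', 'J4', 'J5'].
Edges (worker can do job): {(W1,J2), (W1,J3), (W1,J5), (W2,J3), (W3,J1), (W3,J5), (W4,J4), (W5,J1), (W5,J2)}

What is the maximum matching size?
Maximum matching size = 5

Maximum matching: {(W1,J2), (W2,J3), (W3,J5), (W4,J4), (W5,J1)}
Size: 5

This assigns 5 workers to 5 distinct jobs.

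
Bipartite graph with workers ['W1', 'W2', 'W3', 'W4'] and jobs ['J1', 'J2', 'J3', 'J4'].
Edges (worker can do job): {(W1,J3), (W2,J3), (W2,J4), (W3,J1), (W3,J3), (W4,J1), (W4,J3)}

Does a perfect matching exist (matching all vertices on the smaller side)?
No, maximum matching has size 3 < 4

Maximum matching has size 3, need 4 for perfect matching.
Unmatched workers: ['W1']
Unmatched jobs: ['J2']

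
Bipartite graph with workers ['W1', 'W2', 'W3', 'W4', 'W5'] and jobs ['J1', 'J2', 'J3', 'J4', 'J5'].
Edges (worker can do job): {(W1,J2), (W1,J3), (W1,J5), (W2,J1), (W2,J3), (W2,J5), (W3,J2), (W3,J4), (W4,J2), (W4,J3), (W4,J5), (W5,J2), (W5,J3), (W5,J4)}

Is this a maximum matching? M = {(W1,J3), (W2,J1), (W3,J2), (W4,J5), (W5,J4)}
Yes, size 5 is maximum

Proposed matching has size 5.
Maximum matching size for this graph: 5.

This is a maximum matching.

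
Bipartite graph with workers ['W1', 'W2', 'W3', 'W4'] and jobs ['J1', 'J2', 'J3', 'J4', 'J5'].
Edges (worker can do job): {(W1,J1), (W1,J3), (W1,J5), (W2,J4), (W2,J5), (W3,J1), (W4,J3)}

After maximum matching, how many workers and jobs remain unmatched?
Unmatched: 0 workers, 1 jobs

Maximum matching size: 4
Workers: 4 total, 4 matched, 0 unmatched
Jobs: 5 total, 4 matched, 1 unmatched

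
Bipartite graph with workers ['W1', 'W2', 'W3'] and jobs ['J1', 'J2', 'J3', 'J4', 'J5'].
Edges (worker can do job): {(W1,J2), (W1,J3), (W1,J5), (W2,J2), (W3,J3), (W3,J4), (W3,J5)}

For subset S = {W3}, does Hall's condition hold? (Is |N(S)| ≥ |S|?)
Yes: |N(S)| = 3, |S| = 1

Subset S = {W3}
Neighbors N(S) = {J3, J4, J5}

|N(S)| = 3, |S| = 1
Hall's condition: |N(S)| ≥ |S| is satisfied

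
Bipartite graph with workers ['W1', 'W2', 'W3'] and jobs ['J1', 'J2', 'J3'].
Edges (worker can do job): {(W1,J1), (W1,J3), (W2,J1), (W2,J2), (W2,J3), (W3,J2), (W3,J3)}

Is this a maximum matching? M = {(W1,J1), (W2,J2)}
No, size 2 is not maximum

Proposed matching has size 2.
Maximum matching size for this graph: 3.

This is NOT maximum - can be improved to size 3.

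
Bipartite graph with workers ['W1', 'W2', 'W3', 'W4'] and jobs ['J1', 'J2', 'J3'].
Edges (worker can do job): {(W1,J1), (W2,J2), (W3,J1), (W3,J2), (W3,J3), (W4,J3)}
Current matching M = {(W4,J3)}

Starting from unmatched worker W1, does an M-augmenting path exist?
Yes: W1 → J1

An M-augmenting path alternates non-matching / matching edges, starting and ending at unmatched vertices.
Path: W1 → J1
(J1 is unmatched in M, so the path is augmenting.)
Flipping edges along this path would increase |M| from 1 to 2.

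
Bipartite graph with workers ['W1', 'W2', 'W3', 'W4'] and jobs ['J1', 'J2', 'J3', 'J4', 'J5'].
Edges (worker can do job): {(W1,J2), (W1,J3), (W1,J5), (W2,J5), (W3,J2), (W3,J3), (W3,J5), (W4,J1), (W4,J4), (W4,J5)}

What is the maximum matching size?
Maximum matching size = 4

Maximum matching: {(W1,J2), (W2,J5), (W3,J3), (W4,J1)}
Size: 4

This assigns 4 workers to 4 distinct jobs.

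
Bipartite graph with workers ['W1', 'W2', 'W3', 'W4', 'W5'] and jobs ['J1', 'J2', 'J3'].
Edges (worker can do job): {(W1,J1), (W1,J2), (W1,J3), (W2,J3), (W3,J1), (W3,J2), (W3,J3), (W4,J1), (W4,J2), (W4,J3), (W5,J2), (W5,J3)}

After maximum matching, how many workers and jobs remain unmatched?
Unmatched: 2 workers, 0 jobs

Maximum matching size: 3
Workers: 5 total, 3 matched, 2 unmatched
Jobs: 3 total, 3 matched, 0 unmatched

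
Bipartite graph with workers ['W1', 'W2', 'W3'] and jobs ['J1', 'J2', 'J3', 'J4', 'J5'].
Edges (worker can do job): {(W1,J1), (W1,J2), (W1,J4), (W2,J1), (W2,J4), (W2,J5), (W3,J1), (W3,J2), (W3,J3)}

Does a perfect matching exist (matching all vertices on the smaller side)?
Yes, perfect matching exists (size 3)

Perfect matching: {(W1,J4), (W2,J5), (W3,J3)}
All 3 vertices on the smaller side are matched.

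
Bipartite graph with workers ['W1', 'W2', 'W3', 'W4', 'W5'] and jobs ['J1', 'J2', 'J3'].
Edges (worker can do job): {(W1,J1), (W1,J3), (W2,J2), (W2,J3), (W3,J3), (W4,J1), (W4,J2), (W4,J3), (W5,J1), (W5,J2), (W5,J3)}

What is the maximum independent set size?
Maximum independent set = 5

By König's theorem:
- Min vertex cover = Max matching = 3
- Max independent set = Total vertices - Min vertex cover
- Max independent set = 8 - 3 = 5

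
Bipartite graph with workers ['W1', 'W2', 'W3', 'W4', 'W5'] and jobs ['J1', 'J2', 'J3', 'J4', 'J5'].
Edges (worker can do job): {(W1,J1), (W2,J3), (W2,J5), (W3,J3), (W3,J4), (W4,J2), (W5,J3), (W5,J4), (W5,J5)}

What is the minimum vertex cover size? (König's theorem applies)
Minimum vertex cover size = 5

By König's theorem: in bipartite graphs,
min vertex cover = max matching = 5

Maximum matching has size 5, so minimum vertex cover also has size 5.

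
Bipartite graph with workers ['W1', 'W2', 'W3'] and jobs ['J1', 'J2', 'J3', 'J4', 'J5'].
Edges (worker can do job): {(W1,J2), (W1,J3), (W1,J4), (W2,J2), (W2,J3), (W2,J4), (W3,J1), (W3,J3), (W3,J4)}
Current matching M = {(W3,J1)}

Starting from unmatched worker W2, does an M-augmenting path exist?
Yes: W2 → J3

An M-augmenting path alternates non-matching / matching edges, starting and ending at unmatched vertices.
Path: W2 → J3
(J3 is unmatched in M, so the path is augmenting.)
Flipping edges along this path would increase |M| from 1 to 2.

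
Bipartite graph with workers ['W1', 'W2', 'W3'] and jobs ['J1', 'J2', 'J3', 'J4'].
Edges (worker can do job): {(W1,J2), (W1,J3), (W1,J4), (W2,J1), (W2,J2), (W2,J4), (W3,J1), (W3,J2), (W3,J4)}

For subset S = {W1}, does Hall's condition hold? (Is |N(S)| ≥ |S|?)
Yes: |N(S)| = 3, |S| = 1

Subset S = {W1}
Neighbors N(S) = {J2, J3, J4}

|N(S)| = 3, |S| = 1
Hall's condition: |N(S)| ≥ |S| is satisfied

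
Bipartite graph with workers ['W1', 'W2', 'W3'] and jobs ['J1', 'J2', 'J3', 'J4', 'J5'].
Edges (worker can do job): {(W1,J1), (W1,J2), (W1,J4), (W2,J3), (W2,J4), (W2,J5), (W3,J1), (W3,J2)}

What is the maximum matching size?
Maximum matching size = 3

Maximum matching: {(W1,J4), (W2,J5), (W3,J2)}
Size: 3

This assigns 3 workers to 3 distinct jobs.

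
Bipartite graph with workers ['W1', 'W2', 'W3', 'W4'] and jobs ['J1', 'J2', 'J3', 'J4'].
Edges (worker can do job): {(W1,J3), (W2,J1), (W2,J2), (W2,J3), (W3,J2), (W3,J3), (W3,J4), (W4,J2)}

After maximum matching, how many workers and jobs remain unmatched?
Unmatched: 0 workers, 0 jobs

Maximum matching size: 4
Workers: 4 total, 4 matched, 0 unmatched
Jobs: 4 total, 4 matched, 0 unmatched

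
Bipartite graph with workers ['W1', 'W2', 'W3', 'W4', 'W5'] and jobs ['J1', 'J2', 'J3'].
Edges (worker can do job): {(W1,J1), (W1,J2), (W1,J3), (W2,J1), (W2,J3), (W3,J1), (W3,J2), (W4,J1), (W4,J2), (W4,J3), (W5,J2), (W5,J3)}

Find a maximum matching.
Matching: {(W3,J1), (W4,J3), (W5,J2)}

Maximum matching (size 3):
  W3 → J1
  W4 → J3
  W5 → J2

Each worker is assigned to at most one job, and each job to at most one worker.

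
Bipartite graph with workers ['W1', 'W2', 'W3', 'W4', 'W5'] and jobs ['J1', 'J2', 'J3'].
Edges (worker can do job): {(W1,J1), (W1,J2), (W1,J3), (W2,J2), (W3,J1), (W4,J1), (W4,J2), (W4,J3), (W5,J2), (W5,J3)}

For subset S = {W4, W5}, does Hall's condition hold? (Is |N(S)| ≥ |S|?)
Yes: |N(S)| = 3, |S| = 2

Subset S = {W4, W5}
Neighbors N(S) = {J1, J2, J3}

|N(S)| = 3, |S| = 2
Hall's condition: |N(S)| ≥ |S| is satisfied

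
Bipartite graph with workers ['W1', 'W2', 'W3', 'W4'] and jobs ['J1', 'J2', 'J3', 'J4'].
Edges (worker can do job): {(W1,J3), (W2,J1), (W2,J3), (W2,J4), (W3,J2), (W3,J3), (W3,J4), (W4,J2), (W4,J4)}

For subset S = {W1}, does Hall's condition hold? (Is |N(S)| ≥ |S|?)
Yes: |N(S)| = 1, |S| = 1

Subset S = {W1}
Neighbors N(S) = {J3}

|N(S)| = 1, |S| = 1
Hall's condition: |N(S)| ≥ |S| is satisfied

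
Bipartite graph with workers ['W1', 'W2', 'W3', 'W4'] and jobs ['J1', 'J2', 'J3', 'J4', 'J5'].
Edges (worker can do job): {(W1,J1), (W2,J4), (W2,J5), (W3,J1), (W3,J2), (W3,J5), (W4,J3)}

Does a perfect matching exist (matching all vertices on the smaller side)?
Yes, perfect matching exists (size 4)

Perfect matching: {(W1,J1), (W2,J4), (W3,J5), (W4,J3)}
All 4 vertices on the smaller side are matched.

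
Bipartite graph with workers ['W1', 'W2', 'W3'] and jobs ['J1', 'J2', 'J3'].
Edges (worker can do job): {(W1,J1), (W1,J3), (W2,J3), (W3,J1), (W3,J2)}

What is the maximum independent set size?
Maximum independent set = 3

By König's theorem:
- Min vertex cover = Max matching = 3
- Max independent set = Total vertices - Min vertex cover
- Max independent set = 6 - 3 = 3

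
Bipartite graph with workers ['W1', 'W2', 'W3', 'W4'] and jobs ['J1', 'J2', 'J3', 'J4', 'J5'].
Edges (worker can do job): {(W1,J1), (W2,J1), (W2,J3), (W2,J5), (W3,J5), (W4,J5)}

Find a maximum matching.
Matching: {(W1,J1), (W2,J3), (W4,J5)}

Maximum matching (size 3):
  W1 → J1
  W2 → J3
  W4 → J5

Each worker is assigned to at most one job, and each job to at most one worker.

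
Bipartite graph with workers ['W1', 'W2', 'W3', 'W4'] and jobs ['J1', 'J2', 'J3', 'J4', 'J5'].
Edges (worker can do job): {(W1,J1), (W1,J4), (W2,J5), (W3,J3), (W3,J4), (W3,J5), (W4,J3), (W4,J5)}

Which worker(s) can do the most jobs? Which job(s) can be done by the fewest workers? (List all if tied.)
Most versatile: W3 (3 jobs); Least covered: J2 (0 workers)

Worker degrees (jobs they can do): W1:2, W2:1, W3:3, W4:2
Job degrees (workers who can do it): J1:1, J2:0, J3:2, J4:2, J5:3

Maximum worker degree is 3, achieved by: W3
Minimum job degree is 0, achieved by: J2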